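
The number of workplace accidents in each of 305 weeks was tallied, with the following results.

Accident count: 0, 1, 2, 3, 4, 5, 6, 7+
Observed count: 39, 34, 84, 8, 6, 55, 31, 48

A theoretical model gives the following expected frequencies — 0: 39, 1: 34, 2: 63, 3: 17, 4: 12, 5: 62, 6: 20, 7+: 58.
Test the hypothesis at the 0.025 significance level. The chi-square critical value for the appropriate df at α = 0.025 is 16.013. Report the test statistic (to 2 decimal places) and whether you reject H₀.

23.33; reject

0: (39 − 39)²/39 = 0/39 = 0.000
1: (34 − 34)²/34 = 0/34 = 0.000
2: (84 − 63)²/63 = 441/63 = 7.000
3: (8 − 17)²/17 = 81/17 = 4.765
4: (6 − 12)²/12 = 36/12 = 3.000
5: (55 − 62)²/62 = 49/62 = 0.790
6: (31 − 20)²/20 = 121/20 = 6.050
7+: (48 − 58)²/58 = 100/58 = 1.724
Sum = 23.33
df = 7. Since 23.33 > 16.013, we reject H₀.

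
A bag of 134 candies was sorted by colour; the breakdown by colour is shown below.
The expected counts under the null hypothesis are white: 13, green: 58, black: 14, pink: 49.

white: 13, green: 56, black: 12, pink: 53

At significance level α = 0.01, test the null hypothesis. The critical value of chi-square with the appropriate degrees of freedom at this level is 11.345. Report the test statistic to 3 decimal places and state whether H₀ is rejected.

cat         O        E   (O−E)²/E
white      13       13     0.0000
green      56       58     0.0690
black      12       14     0.2857
pink       53       49     0.3265
Sum = 0.681
df = 3. Since 0.681 < 11.345, we do not reject H₀.

0.681; do not reject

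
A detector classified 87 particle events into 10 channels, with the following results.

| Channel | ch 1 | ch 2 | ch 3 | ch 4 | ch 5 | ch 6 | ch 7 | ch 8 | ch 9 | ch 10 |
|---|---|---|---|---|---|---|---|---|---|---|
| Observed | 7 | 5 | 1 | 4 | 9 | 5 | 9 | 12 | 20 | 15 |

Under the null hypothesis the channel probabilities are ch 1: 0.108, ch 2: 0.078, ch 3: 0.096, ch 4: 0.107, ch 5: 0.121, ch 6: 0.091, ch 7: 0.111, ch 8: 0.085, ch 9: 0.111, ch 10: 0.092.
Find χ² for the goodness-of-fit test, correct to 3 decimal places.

Expected counts E_i = n·p_i: 87×0.108 = 9.396, 87×0.078 = 6.786, 87×0.096 = 8.352, 87×0.107 = 9.309, 87×0.121 = 10.527, 87×0.091 = 7.917, 87×0.111 = 9.657, 87×0.085 = 7.395, 87×0.111 = 9.657, 87×0.092 = 8.004.
cat         O        E   (O−E)²/E
ch 1        7    9.396     0.6110
ch 2        5    6.786     0.4701
ch 3        1    8.352     6.4717
ch 4        4    9.309     3.0278
ch 5        9   10.527     0.2215
ch 6        5    7.917     1.0748
ch 7        9    9.657     0.0447
ch 8       12    7.395     2.8676
ch 9       20    9.657    11.0777
ch 10      15    8.004     6.1149
Sum = 31.982

31.982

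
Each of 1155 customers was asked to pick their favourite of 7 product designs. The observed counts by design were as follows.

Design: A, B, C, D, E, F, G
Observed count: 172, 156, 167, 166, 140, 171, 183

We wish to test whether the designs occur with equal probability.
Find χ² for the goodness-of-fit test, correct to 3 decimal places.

Under H₀ each category has probability 1/7, so each expected count is 1155/7 = 165.
χ² = (172−165)²/165 + (156−165)²/165 + (167−165)²/165 + (166−165)²/165 + (140−165)²/165 + (171−165)²/165 + (183−165)²/165
   = 0.2970 + 0.4909 + 0.0242 + 0.0061 + 3.7879 + 0.2182 + 1.9636
Sum = 6.788

6.788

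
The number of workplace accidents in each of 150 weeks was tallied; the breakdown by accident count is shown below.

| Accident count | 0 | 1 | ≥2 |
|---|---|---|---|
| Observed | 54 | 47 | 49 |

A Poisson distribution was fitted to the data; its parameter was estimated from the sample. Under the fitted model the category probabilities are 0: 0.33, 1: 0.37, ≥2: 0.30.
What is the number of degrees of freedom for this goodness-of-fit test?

There are k = 3 categories and 1 parameter estimated from the data, so df = 3 − 1 − 1 = 1.

1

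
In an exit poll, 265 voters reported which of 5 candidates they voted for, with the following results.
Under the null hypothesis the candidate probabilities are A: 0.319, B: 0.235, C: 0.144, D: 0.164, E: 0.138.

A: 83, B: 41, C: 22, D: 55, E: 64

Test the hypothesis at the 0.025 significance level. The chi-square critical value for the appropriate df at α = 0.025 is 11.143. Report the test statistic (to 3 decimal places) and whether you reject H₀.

37.778; reject

Expected counts E_i = n·p_i: 265×0.319 = 84.535, 265×0.235 = 62.275, 265×0.144 = 38.16, 265×0.164 = 43.46, 265×0.138 = 36.57.
cat         O        E   (O−E)²/E
A          83   84.535     0.0279
B          41   62.275     7.2682
C          22    38.16     6.8434
D          55    43.46     3.0642
E          64    36.57    20.5744
Sum = 37.778
df = 4. Since 37.778 > 11.143, we reject H₀.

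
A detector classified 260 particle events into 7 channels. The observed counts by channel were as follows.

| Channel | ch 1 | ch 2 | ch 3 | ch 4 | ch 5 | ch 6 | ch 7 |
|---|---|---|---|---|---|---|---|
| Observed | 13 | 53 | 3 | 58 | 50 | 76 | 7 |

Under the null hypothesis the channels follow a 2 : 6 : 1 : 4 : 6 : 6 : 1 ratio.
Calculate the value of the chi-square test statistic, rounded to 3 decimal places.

23.100

Ratio total = 26. Expected counts: 260×2/26 = 20, 260×6/26 = 60, 260×1/26 = 10, 260×4/26 = 40, 260×6/26 = 60, 260×6/26 = 60, 260×1/26 = 10.
χ² = (13−20)²/20 + (53−60)²/60 + (3−10)²/10 + (58−40)²/40 + (50−60)²/60 + (76−60)²/60 + (7−10)²/10
   = 2.4500 + 0.8167 + 4.9000 + 8.1000 + 1.6667 + 4.2667 + 0.9000
Sum = 23.100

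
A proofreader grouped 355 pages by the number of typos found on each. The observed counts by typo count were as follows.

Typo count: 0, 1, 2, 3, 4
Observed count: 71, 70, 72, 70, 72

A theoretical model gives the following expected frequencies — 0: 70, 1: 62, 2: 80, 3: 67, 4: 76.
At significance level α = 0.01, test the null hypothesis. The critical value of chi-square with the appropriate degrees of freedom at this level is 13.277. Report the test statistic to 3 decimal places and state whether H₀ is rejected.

χ² = (71−70)²/70 + (70−62)²/62 + (72−80)²/80 + (70−67)²/67 + (72−76)²/76
   = 0.0143 + 1.0323 + 0.8000 + 0.1343 + 0.2105
Sum = 2.191
df = 4. Since 2.191 < 13.277, we do not reject H₀.

2.191; do not reject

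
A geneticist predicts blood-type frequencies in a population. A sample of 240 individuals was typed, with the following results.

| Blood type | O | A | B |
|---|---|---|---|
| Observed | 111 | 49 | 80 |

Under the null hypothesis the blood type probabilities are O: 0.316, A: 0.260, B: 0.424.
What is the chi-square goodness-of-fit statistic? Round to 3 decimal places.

Expected counts E_i = n·p_i: 240×0.316 = 75.84, 240×0.260 = 62.4, 240×0.424 = 101.76.
O: (111 − 75.84)²/75.84 = 1236.2256/75.84 = 16.3004
A: (49 − 62.4)²/62.4 = 179.56/62.4 = 2.8776
B: (80 − 101.76)²/101.76 = 473.4976/101.76 = 4.6531
Sum = 23.831

23.831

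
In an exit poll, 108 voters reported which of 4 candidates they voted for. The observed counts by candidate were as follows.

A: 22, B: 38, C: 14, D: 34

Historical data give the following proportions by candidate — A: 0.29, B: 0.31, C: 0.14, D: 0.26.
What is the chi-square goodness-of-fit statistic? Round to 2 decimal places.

4.71

Expected counts E_i = n·p_i: 108×0.29 = 31.32, 108×0.31 = 33.48, 108×0.14 = 15.12, 108×0.26 = 28.08.
A: (22 − 31.32)²/31.32 = 86.8624/31.32 = 2.773
B: (38 − 33.48)²/33.48 = 20.4304/33.48 = 0.610
C: (14 − 15.12)²/15.12 = 1.2544/15.12 = 0.083
D: (34 − 28.08)²/28.08 = 35.0464/28.08 = 1.248
Sum = 4.71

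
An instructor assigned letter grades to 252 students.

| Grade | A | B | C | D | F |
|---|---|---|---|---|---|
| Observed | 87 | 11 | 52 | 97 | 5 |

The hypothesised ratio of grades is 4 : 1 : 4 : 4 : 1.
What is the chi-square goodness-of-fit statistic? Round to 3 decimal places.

29.472

Ratio total = 14. Expected counts: 252×4/14 = 72, 252×1/14 = 18, 252×4/14 = 72, 252×4/14 = 72, 252×1/14 = 18.
χ² = (87−72)²/72 + (11−18)²/18 + (52−72)²/72 + (97−72)²/72 + (5−18)²/18
   = 3.1250 + 2.7222 + 5.5556 + 8.6806 + 9.3889
Sum = 29.472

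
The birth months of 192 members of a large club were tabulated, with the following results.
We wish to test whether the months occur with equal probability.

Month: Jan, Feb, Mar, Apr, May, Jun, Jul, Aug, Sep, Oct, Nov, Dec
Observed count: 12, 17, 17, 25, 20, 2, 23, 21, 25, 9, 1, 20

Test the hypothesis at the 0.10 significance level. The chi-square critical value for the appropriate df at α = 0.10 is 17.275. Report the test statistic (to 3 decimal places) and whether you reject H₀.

Under H₀ each category has probability 1/12, so each expected count is 192/12 = 16.
cat         O        E   (O−E)²/E
Jan        12       16     1.0000
Feb        17       16     0.0625
Mar        17       16     0.0625
Apr        25       16     5.0625
May        20       16     1.0000
Jun         2       16    12.2500
Jul        23       16     3.0625
Aug        21       16     1.5625
Sep        25       16     5.0625
Oct         9       16     3.0625
Nov         1       16    14.0625
Dec        20       16     1.0000
Sum = 47.250
df = 11. Since 47.250 > 17.275, we reject H₀.

47.250; reject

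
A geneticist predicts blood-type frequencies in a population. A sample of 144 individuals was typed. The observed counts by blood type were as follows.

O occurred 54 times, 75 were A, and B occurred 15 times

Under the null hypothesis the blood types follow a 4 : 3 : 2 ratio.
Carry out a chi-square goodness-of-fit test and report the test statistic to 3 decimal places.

Ratio total = 9. Expected counts: 144×4/9 = 64, 144×3/9 = 48, 144×2/9 = 32.
cat         O        E   (O−E)²/E
O          54       64     1.5625
A          75       48    15.1875
B          15       32     9.0313
Sum = 25.781

25.781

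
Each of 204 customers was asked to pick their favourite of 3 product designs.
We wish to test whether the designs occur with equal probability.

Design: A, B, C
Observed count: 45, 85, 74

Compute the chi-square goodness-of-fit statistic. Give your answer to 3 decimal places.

Under H₀ each category has probability 1/3, so each expected count is 204/3 = 68.
χ² = (45−68)²/68 + (85−68)²/68 + (74−68)²/68
   = 7.7794 + 4.2500 + 0.5294
Sum = 12.559

12.559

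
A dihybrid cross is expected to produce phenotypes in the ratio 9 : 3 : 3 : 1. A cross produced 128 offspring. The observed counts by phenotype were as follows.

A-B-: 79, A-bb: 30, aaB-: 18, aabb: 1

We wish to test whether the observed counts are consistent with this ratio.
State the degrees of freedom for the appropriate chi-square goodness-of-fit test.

3

There are k = 4 categories and no parameters were estimated from the data, so df = 4 − 1 = 3.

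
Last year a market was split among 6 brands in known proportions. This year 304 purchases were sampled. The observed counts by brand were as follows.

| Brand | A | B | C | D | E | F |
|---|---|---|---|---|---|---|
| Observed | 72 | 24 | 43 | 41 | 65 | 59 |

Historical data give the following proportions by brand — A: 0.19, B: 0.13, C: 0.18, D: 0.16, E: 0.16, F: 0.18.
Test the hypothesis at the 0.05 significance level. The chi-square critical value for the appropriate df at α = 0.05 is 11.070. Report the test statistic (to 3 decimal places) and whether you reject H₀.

Expected counts E_i = n·p_i: 304×0.19 = 57.76, 304×0.13 = 39.52, 304×0.18 = 54.72, 304×0.16 = 48.64, 304×0.16 = 48.64, 304×0.18 = 54.72.
A: (72 − 57.76)²/57.76 = 202.7776/57.76 = 3.5107
B: (24 − 39.52)²/39.52 = 240.8704/39.52 = 6.0949
C: (43 − 54.72)²/54.72 = 137.3584/54.72 = 2.5102
D: (41 − 48.64)²/48.64 = 58.3696/48.64 = 1.2000
E: (65 − 48.64)²/48.64 = 267.6496/48.64 = 5.5027
F: (59 − 54.72)²/54.72 = 18.3184/54.72 = 0.3348
Sum = 19.153
df = 5. Since 19.153 > 11.070, we reject H₀.

19.153; reject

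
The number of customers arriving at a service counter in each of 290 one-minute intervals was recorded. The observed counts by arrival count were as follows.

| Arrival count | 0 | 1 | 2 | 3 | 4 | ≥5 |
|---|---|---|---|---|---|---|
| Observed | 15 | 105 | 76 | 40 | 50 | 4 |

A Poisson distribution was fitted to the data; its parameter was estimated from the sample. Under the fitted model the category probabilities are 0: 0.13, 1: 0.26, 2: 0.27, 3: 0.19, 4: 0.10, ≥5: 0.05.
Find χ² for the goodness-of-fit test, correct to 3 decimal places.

Expected counts E_i = n·p_i: 290×0.13 = 37.7, 290×0.26 = 75.4, 290×0.27 = 78.3, 290×0.19 = 55.1, 290×0.10 = 29, 290×0.05 = 14.5.
cat         O        E   (O−E)²/E
0          15     37.7    13.6682
1         105     75.4    11.6202
2          76     78.3     0.0676
3          40     55.1     4.1381
4          50       29    15.2069
≥5          4     14.5     7.6034
Sum = 52.304

52.304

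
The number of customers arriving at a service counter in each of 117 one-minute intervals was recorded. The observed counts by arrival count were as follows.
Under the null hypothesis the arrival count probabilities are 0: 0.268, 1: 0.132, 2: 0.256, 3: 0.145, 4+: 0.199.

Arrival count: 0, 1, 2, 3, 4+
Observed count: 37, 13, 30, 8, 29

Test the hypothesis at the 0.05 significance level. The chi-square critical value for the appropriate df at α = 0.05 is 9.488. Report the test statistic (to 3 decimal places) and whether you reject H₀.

7.544; do not reject

Expected counts E_i = n·p_i: 117×0.268 = 31.356, 117×0.132 = 15.444, 117×0.256 = 29.952, 117×0.145 = 16.965, 117×0.199 = 23.283.
χ² = (37−31.356)²/31.356 + (13−15.444)²/15.444 + (30−29.952)²/29.952 + (8−16.965)²/16.965 + (29−23.283)²/23.283
   = 1.0159 + 0.3868 + 0.0001 + 4.7375 + 1.4038
Sum = 7.544
df = 4. Since 7.544 < 9.488, we do not reject H₀.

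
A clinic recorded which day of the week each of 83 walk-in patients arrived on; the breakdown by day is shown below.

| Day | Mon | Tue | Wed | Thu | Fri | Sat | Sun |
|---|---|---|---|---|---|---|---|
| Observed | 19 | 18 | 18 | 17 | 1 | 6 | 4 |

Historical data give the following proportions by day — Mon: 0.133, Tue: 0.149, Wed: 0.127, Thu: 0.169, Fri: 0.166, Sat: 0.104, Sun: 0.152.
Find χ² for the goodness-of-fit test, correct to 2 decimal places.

Expected counts E_i = n·p_i: 83×0.133 = 11.039, 83×0.149 = 12.367, 83×0.127 = 10.541, 83×0.169 = 14.027, 83×0.166 = 13.778, 83×0.104 = 8.632, 83×0.152 = 12.616.
cat         O        E   (O−E)²/E
Mon        19   11.039      5.741
Tue        18   12.367      2.566
Wed        18   10.541      5.278
Thu        17   14.027      0.630
Fri         1   13.778     11.851
Sat         6    8.632      0.803
Sun         4   12.616      5.884
Sum = 32.75

32.75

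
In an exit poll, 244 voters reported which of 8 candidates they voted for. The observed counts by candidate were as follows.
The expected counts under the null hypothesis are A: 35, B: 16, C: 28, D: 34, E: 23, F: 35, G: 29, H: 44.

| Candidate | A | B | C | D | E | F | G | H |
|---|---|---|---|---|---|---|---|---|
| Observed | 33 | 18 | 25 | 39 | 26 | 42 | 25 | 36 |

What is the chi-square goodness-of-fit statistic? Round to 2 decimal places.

5.22

A: (33 − 35)²/35 = 4/35 = 0.114
B: (18 − 16)²/16 = 4/16 = 0.250
C: (25 − 28)²/28 = 9/28 = 0.321
D: (39 − 34)²/34 = 25/34 = 0.735
E: (26 − 23)²/23 = 9/23 = 0.391
F: (42 − 35)²/35 = 49/35 = 1.400
G: (25 − 29)²/29 = 16/29 = 0.552
H: (36 − 44)²/44 = 64/44 = 1.455
Sum = 5.22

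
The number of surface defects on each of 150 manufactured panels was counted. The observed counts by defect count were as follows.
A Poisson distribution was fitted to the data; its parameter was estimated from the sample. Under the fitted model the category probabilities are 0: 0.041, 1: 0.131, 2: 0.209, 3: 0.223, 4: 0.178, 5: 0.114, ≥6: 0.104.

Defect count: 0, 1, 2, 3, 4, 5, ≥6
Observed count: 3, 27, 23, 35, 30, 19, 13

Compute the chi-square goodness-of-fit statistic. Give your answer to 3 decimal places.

Expected counts E_i = n·p_i: 150×0.041 = 6.15, 150×0.131 = 19.65, 150×0.209 = 31.35, 150×0.223 = 33.45, 150×0.178 = 26.7, 150×0.114 = 17.1, 150×0.104 = 15.6.
χ² = (3−6.15)²/6.15 + (27−19.65)²/19.65 + (23−31.35)²/31.35 + (35−33.45)²/33.45 + (30−26.7)²/26.7 + (19−17.1)²/17.1 + (13−15.6)²/15.6
   = 1.6134 + 2.7492 + 2.2240 + 0.0718 + 0.4079 + 0.2111 + 0.4333
Sum = 7.711

7.711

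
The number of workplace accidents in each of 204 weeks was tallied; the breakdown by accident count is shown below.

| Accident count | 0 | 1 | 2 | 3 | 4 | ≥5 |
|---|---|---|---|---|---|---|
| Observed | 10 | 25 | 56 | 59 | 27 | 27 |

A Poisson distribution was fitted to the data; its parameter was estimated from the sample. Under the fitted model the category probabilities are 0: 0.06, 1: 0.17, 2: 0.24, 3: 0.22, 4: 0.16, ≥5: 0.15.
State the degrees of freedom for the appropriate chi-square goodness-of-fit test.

4

There are k = 6 categories and 1 parameter estimated from the data, so df = 6 − 1 − 1 = 4.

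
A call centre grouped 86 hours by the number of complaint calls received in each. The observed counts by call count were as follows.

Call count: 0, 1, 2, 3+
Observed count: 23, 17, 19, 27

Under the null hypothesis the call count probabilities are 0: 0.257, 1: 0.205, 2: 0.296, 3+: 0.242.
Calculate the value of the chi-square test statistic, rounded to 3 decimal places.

Expected counts E_i = n·p_i: 86×0.257 = 22.102, 86×0.205 = 17.63, 86×0.296 = 25.456, 86×0.242 = 20.812.
0: (23 − 22.102)²/22.102 = 0.806404/22.102 = 0.0365
1: (17 − 17.63)²/17.63 = 0.3969/17.63 = 0.0225
2: (19 − 25.456)²/25.456 = 41.679936/25.456 = 1.6373
3+: (27 − 20.812)²/20.812 = 38.291344/20.812 = 1.8399
Sum = 3.536

3.536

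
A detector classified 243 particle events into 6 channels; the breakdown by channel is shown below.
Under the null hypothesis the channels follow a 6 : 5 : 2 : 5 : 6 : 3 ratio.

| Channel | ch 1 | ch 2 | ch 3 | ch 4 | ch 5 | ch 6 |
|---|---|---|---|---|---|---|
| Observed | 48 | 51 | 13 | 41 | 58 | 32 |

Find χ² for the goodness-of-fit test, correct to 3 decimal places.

4.433

Ratio total = 27. Expected counts: 243×6/27 = 54, 243×5/27 = 45, 243×2/27 = 18, 243×5/27 = 45, 243×6/27 = 54, 243×3/27 = 27.
cat         O        E   (O−E)²/E
ch 1       48       54     0.6667
ch 2       51       45     0.8000
ch 3       13       18     1.3889
ch 4       41       45     0.3556
ch 5       58       54     0.2963
ch 6       32       27     0.9259
Sum = 4.433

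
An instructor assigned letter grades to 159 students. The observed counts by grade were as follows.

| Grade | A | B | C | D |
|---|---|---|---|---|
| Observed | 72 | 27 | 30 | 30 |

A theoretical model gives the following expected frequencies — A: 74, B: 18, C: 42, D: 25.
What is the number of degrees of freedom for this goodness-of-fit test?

There are k = 4 categories and no parameters were estimated from the data, so df = 4 − 1 = 3.

3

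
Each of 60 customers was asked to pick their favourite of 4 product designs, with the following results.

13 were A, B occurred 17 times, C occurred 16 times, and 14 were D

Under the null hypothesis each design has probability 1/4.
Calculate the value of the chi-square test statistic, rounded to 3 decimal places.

Under H₀ each category has probability 1/4, so each expected count is 60/4 = 15.
A: (13 − 15)²/15 = 4/15 = 0.2667
B: (17 − 15)²/15 = 4/15 = 0.2667
C: (16 − 15)²/15 = 1/15 = 0.0667
D: (14 − 15)²/15 = 1/15 = 0.0667
Sum = 0.667

0.667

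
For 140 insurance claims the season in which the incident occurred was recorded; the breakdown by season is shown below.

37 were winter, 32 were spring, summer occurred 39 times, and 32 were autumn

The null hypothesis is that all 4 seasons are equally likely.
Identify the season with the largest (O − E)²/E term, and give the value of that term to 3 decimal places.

summer, 0.457

Expected count for each of the 4 categories: 140/4 = 35.
χ² = (37−35)²/35 + (32−35)²/35 + (39−35)²/35 + (32−35)²/35
   = 0.1143 + 0.2571 + 0.4571 + 0.2571
The largest term is for summer: 0.457.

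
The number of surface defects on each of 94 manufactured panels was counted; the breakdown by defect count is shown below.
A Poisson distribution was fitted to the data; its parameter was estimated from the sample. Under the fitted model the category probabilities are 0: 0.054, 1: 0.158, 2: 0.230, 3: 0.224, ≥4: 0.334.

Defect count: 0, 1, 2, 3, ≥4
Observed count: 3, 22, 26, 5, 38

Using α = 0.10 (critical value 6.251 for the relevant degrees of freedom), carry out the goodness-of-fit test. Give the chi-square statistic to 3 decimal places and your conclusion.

18.809; reject

Expected counts E_i = n·p_i: 94×0.054 = 5.076, 94×0.158 = 14.852, 94×0.230 = 21.62, 94×0.224 = 21.056, 94×0.334 = 31.396.
cat         O        E   (O−E)²/E
0           3    5.076     0.8490
1          22   14.852     3.4402
2          26    21.62     0.8873
3           5   21.056    12.2433
≥4         38   31.396     1.3891
Sum = 18.809
df = 3. Since 18.809 > 6.251, we reject H₀.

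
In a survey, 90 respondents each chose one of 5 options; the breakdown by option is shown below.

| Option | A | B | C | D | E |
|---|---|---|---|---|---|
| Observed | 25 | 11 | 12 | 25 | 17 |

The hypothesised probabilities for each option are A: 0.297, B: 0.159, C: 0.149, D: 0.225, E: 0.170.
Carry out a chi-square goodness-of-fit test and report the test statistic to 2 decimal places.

Expected counts E_i = n·p_i: 90×0.297 = 26.73, 90×0.159 = 14.31, 90×0.149 = 13.41, 90×0.225 = 20.25, 90×0.170 = 15.3.
A: (25 − 26.73)²/26.73 = 2.9929/26.73 = 0.112
B: (11 − 14.31)²/14.31 = 10.9561/14.31 = 0.766
C: (12 − 13.41)²/13.41 = 1.9881/13.41 = 0.148
D: (25 − 20.25)²/20.25 = 22.5625/20.25 = 1.114
E: (17 − 15.3)²/15.3 = 2.89/15.3 = 0.189
Sum = 2.33

2.33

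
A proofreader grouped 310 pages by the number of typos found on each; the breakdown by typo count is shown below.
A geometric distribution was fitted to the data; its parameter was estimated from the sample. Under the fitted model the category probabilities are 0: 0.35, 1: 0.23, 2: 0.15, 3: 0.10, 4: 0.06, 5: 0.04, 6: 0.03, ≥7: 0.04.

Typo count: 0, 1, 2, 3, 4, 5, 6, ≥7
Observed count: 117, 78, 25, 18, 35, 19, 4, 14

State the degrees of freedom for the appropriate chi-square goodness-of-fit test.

There are k = 8 categories and 1 parameter estimated from the data, so df = 8 − 1 − 1 = 6.

6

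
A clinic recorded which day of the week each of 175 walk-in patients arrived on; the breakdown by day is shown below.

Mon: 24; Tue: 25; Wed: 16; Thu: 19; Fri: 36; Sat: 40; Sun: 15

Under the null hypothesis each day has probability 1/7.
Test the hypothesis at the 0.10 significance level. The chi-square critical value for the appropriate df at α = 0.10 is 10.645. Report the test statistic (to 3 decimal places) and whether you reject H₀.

Under H₀ each category has probability 1/7, so each expected count is 175/7 = 25.
Mon: (24 − 25)²/25 = 1/25 = 0.0400
Tue: (25 − 25)²/25 = 0/25 = 0.0000
Wed: (16 − 25)²/25 = 81/25 = 3.2400
Thu: (19 − 25)²/25 = 36/25 = 1.4400
Fri: (36 − 25)²/25 = 121/25 = 4.8400
Sat: (40 − 25)²/25 = 225/25 = 9.0000
Sun: (15 − 25)²/25 = 100/25 = 4.0000
Sum = 22.560
df = 6. Since 22.560 > 10.645, we reject H₀.

22.560; reject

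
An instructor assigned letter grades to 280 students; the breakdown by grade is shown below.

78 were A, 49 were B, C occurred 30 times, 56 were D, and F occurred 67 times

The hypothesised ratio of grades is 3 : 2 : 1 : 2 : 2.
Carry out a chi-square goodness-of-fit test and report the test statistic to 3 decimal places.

Ratio total = 10. Expected counts: 280×3/10 = 84, 280×2/10 = 56, 280×1/10 = 28, 280×2/10 = 56, 280×2/10 = 56.
A: (78 − 84)²/84 = 36/84 = 0.4286
B: (49 − 56)²/56 = 49/56 = 0.8750
C: (30 − 28)²/28 = 4/28 = 0.1429
D: (56 − 56)²/56 = 0/56 = 0.0000
F: (67 − 56)²/56 = 121/56 = 2.1607
Sum = 3.607

3.607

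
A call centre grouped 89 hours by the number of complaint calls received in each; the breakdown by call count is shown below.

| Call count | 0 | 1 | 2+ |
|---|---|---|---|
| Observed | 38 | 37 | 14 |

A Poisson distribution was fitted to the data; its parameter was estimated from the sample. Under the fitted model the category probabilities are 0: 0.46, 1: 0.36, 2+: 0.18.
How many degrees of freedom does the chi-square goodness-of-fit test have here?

There are k = 3 categories and 1 parameter estimated from the data, so df = 3 − 1 − 1 = 1.

1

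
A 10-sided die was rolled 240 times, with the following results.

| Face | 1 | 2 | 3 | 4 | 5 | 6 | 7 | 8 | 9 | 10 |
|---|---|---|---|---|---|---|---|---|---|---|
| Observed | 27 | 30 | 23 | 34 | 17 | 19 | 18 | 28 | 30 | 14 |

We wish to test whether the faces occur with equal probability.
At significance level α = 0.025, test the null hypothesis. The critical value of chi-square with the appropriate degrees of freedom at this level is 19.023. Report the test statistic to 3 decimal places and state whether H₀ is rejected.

Under H₀ each category has probability 1/10, so each expected count is 240/10 = 24.
cat         O        E   (O−E)²/E
1          27       24     0.3750
2          30       24     1.5000
3          23       24     0.0417
4          34       24     4.1667
5          17       24     2.0417
6          19       24     1.0417
7          18       24     1.5000
8          28       24     0.6667
9          30       24     1.5000
10         14       24     4.1667
Sum = 17.000
df = 9. Since 17.000 < 19.023, we do not reject H₀.

17.000; do not reject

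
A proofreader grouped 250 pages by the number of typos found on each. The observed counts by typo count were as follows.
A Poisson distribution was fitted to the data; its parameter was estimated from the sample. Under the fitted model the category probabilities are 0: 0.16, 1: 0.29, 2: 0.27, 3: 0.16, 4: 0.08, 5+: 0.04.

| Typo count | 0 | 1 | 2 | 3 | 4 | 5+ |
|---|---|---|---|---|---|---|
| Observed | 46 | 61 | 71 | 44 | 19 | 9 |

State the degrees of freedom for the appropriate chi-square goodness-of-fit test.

4

There are k = 6 categories and 1 parameter estimated from the data, so df = 6 − 1 − 1 = 4.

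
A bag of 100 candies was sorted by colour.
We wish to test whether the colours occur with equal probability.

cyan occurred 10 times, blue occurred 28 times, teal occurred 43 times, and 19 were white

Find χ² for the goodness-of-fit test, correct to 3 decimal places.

Expected count for each of the 4 categories: 100/4 = 25.
cat         O        E   (O−E)²/E
cyan       10       25     9.0000
blue       28       25     0.3600
teal       43       25    12.9600
white      19       25     1.4400
Sum = 23.760

23.760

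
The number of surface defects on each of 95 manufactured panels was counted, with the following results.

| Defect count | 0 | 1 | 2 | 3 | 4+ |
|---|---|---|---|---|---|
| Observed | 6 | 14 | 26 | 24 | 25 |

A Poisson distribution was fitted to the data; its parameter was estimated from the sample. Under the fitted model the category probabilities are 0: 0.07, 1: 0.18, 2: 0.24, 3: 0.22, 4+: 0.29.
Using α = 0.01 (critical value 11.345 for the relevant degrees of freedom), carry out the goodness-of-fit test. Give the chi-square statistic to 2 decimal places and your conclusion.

Expected counts E_i = n·p_i: 95×0.07 = 6.65, 95×0.18 = 17.1, 95×0.24 = 22.8, 95×0.22 = 20.9, 95×0.29 = 27.55.
cat         O        E   (O−E)²/E
0           6     6.65      0.064
1          14     17.1      0.562
2          26     22.8      0.449
3          24     20.9      0.460
4+         25    27.55      0.236
Sum = 1.77
df = 3. Since 1.77 < 11.345, we do not reject H₀.

1.77; do not reject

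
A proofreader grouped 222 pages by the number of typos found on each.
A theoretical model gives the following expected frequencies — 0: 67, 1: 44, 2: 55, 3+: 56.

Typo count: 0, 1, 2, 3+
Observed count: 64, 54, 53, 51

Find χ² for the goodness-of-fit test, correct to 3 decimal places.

cat         O        E   (O−E)²/E
0          64       67     0.1343
1          54       44     2.2727
2          53       55     0.0727
3+         51       56     0.4464
Sum = 2.926

2.926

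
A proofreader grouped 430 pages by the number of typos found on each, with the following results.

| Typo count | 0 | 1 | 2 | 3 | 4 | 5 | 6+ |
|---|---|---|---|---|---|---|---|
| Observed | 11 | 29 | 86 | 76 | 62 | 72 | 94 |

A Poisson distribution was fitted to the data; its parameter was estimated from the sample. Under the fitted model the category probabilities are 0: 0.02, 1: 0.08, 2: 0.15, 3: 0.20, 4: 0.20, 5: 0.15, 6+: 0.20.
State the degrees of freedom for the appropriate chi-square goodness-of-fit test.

5

There are k = 7 categories and 1 parameter estimated from the data, so df = 7 − 1 − 1 = 5.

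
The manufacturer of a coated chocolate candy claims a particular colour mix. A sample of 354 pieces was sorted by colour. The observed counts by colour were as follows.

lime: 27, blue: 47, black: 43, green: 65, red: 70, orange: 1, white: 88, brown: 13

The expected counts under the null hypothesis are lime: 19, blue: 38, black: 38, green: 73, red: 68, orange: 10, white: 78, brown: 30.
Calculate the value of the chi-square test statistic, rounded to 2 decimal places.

26.11

cat         O        E   (O−E)²/E
lime       27       19      3.368
blue       47       38      2.132
black      43       38      0.658
green      65       73      0.877
red        70       68      0.059
orange      1       10      8.100
white      88       78      1.282
brown      13       30      9.633
Sum = 26.11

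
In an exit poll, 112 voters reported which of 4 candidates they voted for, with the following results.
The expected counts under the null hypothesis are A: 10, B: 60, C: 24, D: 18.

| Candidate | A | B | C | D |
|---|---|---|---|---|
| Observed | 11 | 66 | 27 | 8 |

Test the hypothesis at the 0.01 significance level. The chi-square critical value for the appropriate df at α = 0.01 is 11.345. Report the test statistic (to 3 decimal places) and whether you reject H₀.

6.631; do not reject

χ² = (11−10)²/10 + (66−60)²/60 + (27−24)²/24 + (8−18)²/18
   = 0.1000 + 0.6000 + 0.3750 + 5.5556
Sum = 6.631
df = 3. Since 6.631 < 11.345, we do not reject H₀.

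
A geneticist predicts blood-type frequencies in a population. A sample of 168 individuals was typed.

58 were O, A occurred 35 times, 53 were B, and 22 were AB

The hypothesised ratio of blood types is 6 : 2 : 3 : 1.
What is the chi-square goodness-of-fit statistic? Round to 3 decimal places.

Ratio total = 12. Expected counts: 168×6/12 = 84, 168×2/12 = 28, 168×3/12 = 42, 168×1/12 = 14.
χ² = (58−84)²/84 + (35−28)²/28 + (53−42)²/42 + (22−14)²/14
   = 8.0476 + 1.7500 + 2.8810 + 4.5714
Sum = 17.250

17.250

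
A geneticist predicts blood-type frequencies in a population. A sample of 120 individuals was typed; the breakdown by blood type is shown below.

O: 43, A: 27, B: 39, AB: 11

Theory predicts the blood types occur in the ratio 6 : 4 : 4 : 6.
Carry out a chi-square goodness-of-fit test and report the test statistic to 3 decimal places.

Ratio total = 20. Expected counts: 120×6/20 = 36, 120×4/20 = 24, 120×4/20 = 24, 120×6/20 = 36.
cat         O        E   (O−E)²/E
O          43       36     1.3611
A          27       24     0.3750
B          39       24     9.3750
AB         11       36    17.3611
Sum = 28.472

28.472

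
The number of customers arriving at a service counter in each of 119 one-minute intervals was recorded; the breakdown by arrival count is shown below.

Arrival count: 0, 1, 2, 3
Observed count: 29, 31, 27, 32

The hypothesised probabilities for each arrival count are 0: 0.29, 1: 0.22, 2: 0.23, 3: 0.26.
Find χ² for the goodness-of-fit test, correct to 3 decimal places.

1.808

Expected counts E_i = n·p_i: 119×0.29 = 34.51, 119×0.22 = 26.18, 119×0.23 = 27.37, 119×0.26 = 30.94.
cat         O        E   (O−E)²/E
0          29    34.51     0.8797
1          31    26.18     0.8874
2          27    27.37     0.0050
3          32    30.94     0.0363
Sum = 1.808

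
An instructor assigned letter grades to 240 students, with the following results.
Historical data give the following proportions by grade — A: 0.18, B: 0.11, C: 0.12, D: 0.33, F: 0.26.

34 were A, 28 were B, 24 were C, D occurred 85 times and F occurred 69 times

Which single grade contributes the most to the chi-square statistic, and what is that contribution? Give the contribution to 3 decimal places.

A, 1.959

Expected counts E_i = n·p_i: 240×0.18 = 43.2, 240×0.11 = 26.4, 240×0.12 = 28.8, 240×0.33 = 79.2, 240×0.26 = 62.4.
cat         O        E   (O−E)²/E
A          34     43.2     1.9593
B          28     26.4     0.0970
C          24     28.8     0.8000
D          85     79.2     0.4247
F          69     62.4     0.6981
The largest term is for A: 1.959.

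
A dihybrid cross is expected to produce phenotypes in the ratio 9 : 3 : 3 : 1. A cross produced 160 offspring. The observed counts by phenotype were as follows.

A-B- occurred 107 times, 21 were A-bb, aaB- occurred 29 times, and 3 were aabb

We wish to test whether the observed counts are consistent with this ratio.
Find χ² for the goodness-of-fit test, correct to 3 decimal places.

Ratio total = 16. Expected counts: 160×9/16 = 90, 160×3/16 = 30, 160×3/16 = 30, 160×1/16 = 10.
A-B-: (107 − 90)²/90 = 289/90 = 3.2111
A-bb: (21 − 30)²/30 = 81/30 = 2.7000
aaB-: (29 − 30)²/30 = 1/30 = 0.0333
aabb: (3 − 10)²/10 = 49/10 = 4.9000
Sum = 10.844

10.844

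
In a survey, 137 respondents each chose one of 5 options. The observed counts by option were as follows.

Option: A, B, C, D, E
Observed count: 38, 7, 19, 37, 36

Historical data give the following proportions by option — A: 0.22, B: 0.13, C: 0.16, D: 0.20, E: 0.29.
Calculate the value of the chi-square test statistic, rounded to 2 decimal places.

Expected counts E_i = n·p_i: 137×0.22 = 30.14, 137×0.13 = 17.81, 137×0.16 = 21.92, 137×0.20 = 27.4, 137×0.29 = 39.73.
cat         O        E   (O−E)²/E
A          38    30.14      2.050
B           7    17.81      6.561
C          19    21.92      0.389
D          37     27.4      3.364
E          36    39.73      0.350
Sum = 12.71

12.71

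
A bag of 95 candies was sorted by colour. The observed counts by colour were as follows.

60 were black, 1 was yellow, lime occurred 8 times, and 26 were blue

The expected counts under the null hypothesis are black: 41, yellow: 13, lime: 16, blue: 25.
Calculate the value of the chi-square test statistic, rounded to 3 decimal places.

cat         O        E   (O−E)²/E
black      60       41     8.8049
yellow      1       13    11.0769
lime        8       16     4.0000
blue       26       25     0.0400
Sum = 23.922

23.922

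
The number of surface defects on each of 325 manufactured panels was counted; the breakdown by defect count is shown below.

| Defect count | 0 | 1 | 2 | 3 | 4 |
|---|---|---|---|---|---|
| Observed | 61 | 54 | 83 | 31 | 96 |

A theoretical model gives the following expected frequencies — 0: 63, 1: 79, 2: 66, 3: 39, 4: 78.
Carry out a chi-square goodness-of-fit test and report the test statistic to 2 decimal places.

18.15

cat         O        E   (O−E)²/E
0          61       63      0.063
1          54       79      7.911
2          83       66      4.379
3          31       39      1.641
4          96       78      4.154
Sum = 18.15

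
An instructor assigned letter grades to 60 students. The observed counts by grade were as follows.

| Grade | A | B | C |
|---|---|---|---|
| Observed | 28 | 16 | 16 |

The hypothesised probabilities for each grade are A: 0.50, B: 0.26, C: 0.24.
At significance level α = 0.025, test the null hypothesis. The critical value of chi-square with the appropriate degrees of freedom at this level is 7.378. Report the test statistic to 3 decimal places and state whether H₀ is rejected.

Expected counts E_i = n·p_i: 60×0.50 = 30, 60×0.26 = 15.6, 60×0.24 = 14.4.
χ² = (28−30)²/30 + (16−15.6)²/15.6 + (16−14.4)²/14.4
   = 0.1333 + 0.0103 + 0.1778
Sum = 0.321
df = 2. Since 0.321 < 7.378, we do not reject H₀.

0.321; do not reject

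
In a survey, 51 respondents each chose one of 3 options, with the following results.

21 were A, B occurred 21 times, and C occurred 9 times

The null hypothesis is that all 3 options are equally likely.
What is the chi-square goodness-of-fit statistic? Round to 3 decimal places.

5.647

Under H₀ each category has probability 1/3, so each expected count is 51/3 = 17.
χ² = (21−17)²/17 + (21−17)²/17 + (9−17)²/17
   = 0.9412 + 0.9412 + 3.7647
Sum = 5.647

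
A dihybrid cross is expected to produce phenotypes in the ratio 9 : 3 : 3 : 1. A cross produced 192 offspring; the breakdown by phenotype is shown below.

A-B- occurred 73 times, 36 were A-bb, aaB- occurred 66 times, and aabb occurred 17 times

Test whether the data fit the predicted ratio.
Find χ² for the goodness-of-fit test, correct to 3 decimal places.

38.426

Ratio total = 16. Expected counts: 192×9/16 = 108, 192×3/16 = 36, 192×3/16 = 36, 192×1/16 = 12.
χ² = (73−108)²/108 + (36−36)²/36 + (66−36)²/36 + (17−12)²/12
   = 11.3426 + 0.0000 + 25.0000 + 2.0833
Sum = 38.426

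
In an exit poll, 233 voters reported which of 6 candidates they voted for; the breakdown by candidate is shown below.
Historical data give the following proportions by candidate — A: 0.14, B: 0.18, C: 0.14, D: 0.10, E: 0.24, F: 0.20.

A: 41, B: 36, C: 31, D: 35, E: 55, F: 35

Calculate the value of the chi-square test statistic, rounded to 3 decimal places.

11.852

Expected counts E_i = n·p_i: 233×0.14 = 32.62, 233×0.18 = 41.94, 233×0.14 = 32.62, 233×0.10 = 23.3, 233×0.24 = 55.92, 233×0.20 = 46.6.
χ² = (41−32.62)²/32.62 + (36−41.94)²/41.94 + (31−32.62)²/32.62 + (35−23.3)²/23.3 + (55−55.92)²/55.92 + (35−46.6)²/46.6
   = 2.1528 + 0.8413 + 0.0805 + 5.8751 + 0.0151 + 2.8876
Sum = 11.852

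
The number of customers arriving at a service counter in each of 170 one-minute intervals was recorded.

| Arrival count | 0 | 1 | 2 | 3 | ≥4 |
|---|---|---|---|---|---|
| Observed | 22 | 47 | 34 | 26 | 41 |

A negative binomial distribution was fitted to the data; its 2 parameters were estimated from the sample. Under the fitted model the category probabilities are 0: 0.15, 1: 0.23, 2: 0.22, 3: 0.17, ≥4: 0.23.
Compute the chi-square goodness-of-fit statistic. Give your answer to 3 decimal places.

Expected counts E_i = n·p_i: 170×0.15 = 25.5, 170×0.23 = 39.1, 170×0.22 = 37.4, 170×0.17 = 28.9, 170×0.23 = 39.1.
cat         O        E   (O−E)²/E
0          22     25.5     0.4804
1          47     39.1     1.5962
2          34     37.4     0.3091
3          26     28.9     0.2910
≥4         41     39.1     0.0923
Sum = 2.769

2.769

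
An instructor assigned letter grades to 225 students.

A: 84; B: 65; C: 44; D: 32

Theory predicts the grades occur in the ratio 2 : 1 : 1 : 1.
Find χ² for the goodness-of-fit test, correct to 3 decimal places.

Ratio total = 5. Expected counts: 225×2/5 = 90, 225×1/5 = 45, 225×1/5 = 45, 225×1/5 = 45.
A: (84 − 90)²/90 = 36/90 = 0.4000
B: (65 − 45)²/45 = 400/45 = 8.8889
C: (44 − 45)²/45 = 1/45 = 0.0222
D: (32 − 45)²/45 = 169/45 = 3.7556
Sum = 13.067

13.067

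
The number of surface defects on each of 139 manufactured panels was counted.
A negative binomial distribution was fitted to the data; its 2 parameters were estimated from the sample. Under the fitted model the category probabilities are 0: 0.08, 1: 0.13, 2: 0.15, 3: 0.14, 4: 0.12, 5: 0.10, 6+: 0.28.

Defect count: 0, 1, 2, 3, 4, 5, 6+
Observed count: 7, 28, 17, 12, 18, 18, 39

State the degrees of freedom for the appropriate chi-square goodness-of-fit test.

4

There are k = 7 categories and 2 parameters estimated from the data, so df = 7 − 1 − 2 = 4.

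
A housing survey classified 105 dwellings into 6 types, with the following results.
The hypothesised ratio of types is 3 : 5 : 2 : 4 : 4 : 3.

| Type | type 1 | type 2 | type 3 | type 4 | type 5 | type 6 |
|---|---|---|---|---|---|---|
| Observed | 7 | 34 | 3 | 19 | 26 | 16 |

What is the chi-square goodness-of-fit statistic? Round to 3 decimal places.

14.323

Ratio total = 21. Expected counts: 105×3/21 = 15, 105×5/21 = 25, 105×2/21 = 10, 105×4/21 = 20, 105×4/21 = 20, 105×3/21 = 15.
cat         O        E   (O−E)²/E
type 1      7       15     4.2667
type 2     34       25     3.2400
type 3      3       10     4.9000
type 4     19       20     0.0500
type 5     26       20     1.8000
type 6     16       15     0.0667
Sum = 14.323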